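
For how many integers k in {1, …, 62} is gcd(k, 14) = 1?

27

Prime factors of 14: 2, 7. Count integers ≤ 62 divisible by none of them.
By inclusion–exclusion: 62 − ⌊62/2⌋ − ⌊62/7⌋ + ⌊62/14⌋ = 27.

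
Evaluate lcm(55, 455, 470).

470470

55 = 5 · 11; 455 = 5 · 7 · 13; 470 = 2 · 5 · 47
lcm takes max exponent of each prime: 2 · 5 · 7 · 11 · 13 · 47 = 470470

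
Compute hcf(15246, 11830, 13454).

gcd(15246, 11830): 15246 = 1·11830 + 3416; 11830 = 3·3416 + 1582; 3416 = 2·1582 + 252; 1582 = 6·252 + 70; 252 = 3·70 + 42; 70 = 1·42 + 28; 42 = 1·28 + 14; 28 = 2·14 + 0 → 14
gcd(14, 13454): 13454 = 961·14 + 0 → 14

14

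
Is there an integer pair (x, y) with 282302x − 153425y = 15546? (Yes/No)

gcd(282302, 153425): 282302 = 1·153425 + 128877; 153425 = 1·128877 + 24548; 128877 = 5·24548 + 6137; 24548 = 4·6137 + 0 → 6137
6137 does not divide 15546, so a solution does not exist.

No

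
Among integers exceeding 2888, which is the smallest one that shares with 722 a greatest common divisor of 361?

3249

gcd(k, 722) = 361 forces 361 | k; write k = 361s. Then gcd(361s, 361·2) = 361·gcd(s, 2), so need gcd(s, 2) = 1.
361s > 2888 gives s ≥ 9. The least s ≥ 9 coprime to 2 is 9, so k = 361·9 = 3249.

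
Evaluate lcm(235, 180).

235 = 5 · 47; 180 = 2² · 3² · 5
max exponents: 2² · 3² · 5 · 47 = 8460

8460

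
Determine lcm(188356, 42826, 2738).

lcm(188356, 42826) = 188356·42826/gcd = 8066534056/98 = 82311572
lcm(82311572, 2738) = 82311572·2738/gcd = 225369084136/2 = 112684542068

112684542068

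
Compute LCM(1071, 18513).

129591

1071 = 3² · 7 · 17; 18513 = 3² · 11² · 17
max exponents: 3² · 7 · 11² · 17 = 129591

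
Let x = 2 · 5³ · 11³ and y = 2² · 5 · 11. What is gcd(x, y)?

min exponent per shared prime: 2 · 5 · 11 = 110

110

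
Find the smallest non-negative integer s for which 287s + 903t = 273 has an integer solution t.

Reduce mod 903: 287s ≡ 273 (mod 903). With g = gcd(287, 903) = 7 dividing 273, divide through: 41s ≡ 39 (mod 129).
Since gcd(41, 129) = 1, s ≡ 39·(41)⁻¹ ≡ 45 (mod 129). Smallest non-negative: 45.

45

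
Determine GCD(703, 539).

Euclid: 703 = 1·539 + 164; 539 = 3·164 + 47; 164 = 3·47 + 23; 47 = 2·23 + 1; 23 = 23·1 + 0. Last nonzero remainder: 1.

1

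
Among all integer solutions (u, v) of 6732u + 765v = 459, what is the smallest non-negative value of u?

2

gcd(6732, 765) = 153 (Euclid: 6732 = 8·765 + 612; 765 = 1·612 + 153; 612 = 4·153 + 0), and 153 | 459.
Extended Euclid: 6732·(-1) + 765·(9) = 153. Scale by 3: u₀ = -3.
General solution u = u₀ + 5t; reducing mod 5 gives u = 2 (and v = -17).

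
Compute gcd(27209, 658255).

169

27209 = 7 · 13² · 23
658255 = 5 · 13² · 19 · 41
Common: 13² = 169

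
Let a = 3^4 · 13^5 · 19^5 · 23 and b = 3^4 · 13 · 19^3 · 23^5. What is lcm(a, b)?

479301695478658364481

max exponent per prime: 3^4 · 13^5 · 19^5 · 23^5 = 479301695478658364481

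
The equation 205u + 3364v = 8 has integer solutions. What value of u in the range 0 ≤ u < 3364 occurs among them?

1280

Euclid: 3364 = 16·205 + 84; 205 = 2·84 + 37; 84 = 2·37 + 10; 37 = 3·10 + 7; 10 = 1·7 + 3; 7 = 2·3 + 1; 3 = 3·1 + 0 → gcd = 1; 8 = 1·8.
Back-substitution yields 205·(1001) + 3364·(-61) = 1, so one solution is u = 1001·8 = 8008, v = -61·8 = -488.
Solutions in u differ by 3364/1 = 3364; the one in [0, 3364) is 8008 mod 3364 = 1280.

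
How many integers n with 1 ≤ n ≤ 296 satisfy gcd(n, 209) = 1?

Prime factors of 209: 11, 19. Count integers ≤ 296 divisible by none of them.
By inclusion–exclusion: 296 − ⌊296/11⌋ − ⌊296/19⌋ + ⌊296/209⌋ = 256.

256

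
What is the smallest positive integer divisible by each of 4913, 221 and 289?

63869

4913 = 17³; 221 = 13 · 17; 289 = 17²
lcm takes max exponent of each prime: 13 · 17³ = 63869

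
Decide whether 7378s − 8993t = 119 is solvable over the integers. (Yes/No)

Yes

gcd(7378, 8993): 8993 = 1·7378 + 1615; 7378 = 4·1615 + 918; 1615 = 1·918 + 697; 918 = 1·697 + 221; 697 = 3·221 + 34; 221 = 6·34 + 17; 34 = 2·17 + 0 → 17
17 divides 119, so a solution exists.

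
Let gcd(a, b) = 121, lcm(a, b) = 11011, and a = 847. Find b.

1573

Using ab = gcd(a,b)·lcm(a,b) = 121·11011 = 1332331, we get b = 1332331/847 = 1573.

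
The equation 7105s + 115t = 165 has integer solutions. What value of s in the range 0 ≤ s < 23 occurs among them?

gcd(7105, 115) = 5 (Euclid: 7105 = 61·115 + 90; 115 = 1·90 + 25; 90 = 3·25 + 15; 25 = 1·15 + 10; 15 = 1·10 + 5; 10 = 2·5 + 0), and 5 | 165.
Extended Euclid: 7105·(9) + 115·(-556) = 5. Scale by 33: s₀ = 297.
General solution s = s₀ + 23k; reducing mod 23 gives s = 21 (and t = -1296).

21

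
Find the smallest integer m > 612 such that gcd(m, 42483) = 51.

42483 = 51·833. Any m with gcd(m, 42483) = 51 is a multiple of 51, say 51s, with s coprime to 833.
Need s > 612/51, so s ≥ 13. First s ≥ 13 with gcd(s, 833) = 1 is s = 13. Thus m = 51·13 = 663.

663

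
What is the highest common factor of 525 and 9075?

75

Euclid: 9075 = 17·525 + 150; 525 = 3·150 + 75; 150 = 2·75 + 0. Last nonzero remainder: 75.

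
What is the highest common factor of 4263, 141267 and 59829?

4263 = 3 · 7² · 29; 141267 = 3 · 7² · 31²; 59829 = 3 · 7² · 11 · 37
gcd takes min exponent of each prime: 3 · 7² = 147

147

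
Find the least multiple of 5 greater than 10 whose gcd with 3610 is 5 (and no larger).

15

3610 = 5·722. Any m with gcd(m, 3610) = 5 is a multiple of 5, say 5s, with s coprime to 722.
Need s > 10/5, so s ≥ 3. First s ≥ 3 with gcd(s, 722) = 1 is s = 3. Thus m = 5·3 = 15.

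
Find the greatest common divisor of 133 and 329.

133 = 7 · 19
329 = 7 · 47
Common: 7 = 7

7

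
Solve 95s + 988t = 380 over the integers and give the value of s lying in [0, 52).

4

Euclid: 988 = 10·95 + 38; 95 = 2·38 + 19; 38 = 2·19 + 0 → gcd = 19; 380 = 19·20.
Back-substitution yields 95·(21) + 988·(-2) = 19, so one solution is s = 21·20 = 420, t = -2·20 = -40.
Solutions in s differ by 988/19 = 52; the one in [0, 52) is 420 mod 52 = 4.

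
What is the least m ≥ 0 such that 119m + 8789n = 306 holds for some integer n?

298

Euclid: 8789 = 73·119 + 102; 119 = 1·102 + 17; 102 = 6·17 + 0 → gcd = 17; 306 = 17·18.
Back-substitution yields 119·(74) + 8789·(-1) = 17, so one solution is m = 74·18 = 1332, n = -1·18 = -18.
Solutions in m differ by 8789/17 = 517; the one in [0, 517) is 1332 mod 517 = 298.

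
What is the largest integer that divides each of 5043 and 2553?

3

Euclid: 5043 = 1·2553 + 2490; 2553 = 1·2490 + 63; 2490 = 39·63 + 33; 63 = 1·33 + 30; 33 = 1·30 + 3; 30 = 10·3 + 0. Last nonzero remainder: 3.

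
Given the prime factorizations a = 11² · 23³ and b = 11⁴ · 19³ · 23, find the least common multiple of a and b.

max exponent per prime: 11⁴ · 19³ · 23³ = 1221842005373

1221842005373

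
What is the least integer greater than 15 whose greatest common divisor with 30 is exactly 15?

45

gcd(a, 30) = 15 forces 15 | a; write a = 15s. Then gcd(15s, 15·2) = 15·gcd(s, 2), so need gcd(s, 2) = 1.
15s > 15 gives s ≥ 2. The least s ≥ 2 coprime to 2 is 3, so a = 15·3 = 45.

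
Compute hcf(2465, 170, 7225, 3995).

gcd(2465, 170): 2465 = 14·170 + 85; 170 = 2·85 + 0 → 85
gcd(85, 7225): 7225 = 85·85 + 0 → 85
gcd(85, 3995): 3995 = 47·85 + 0 → 85

85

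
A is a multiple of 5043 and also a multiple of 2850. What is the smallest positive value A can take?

4790850

5043 = 3 · 41²; 2850 = 2 · 3 · 5² · 19
max exponents: 2 · 3 · 5² · 19 · 41² = 4790850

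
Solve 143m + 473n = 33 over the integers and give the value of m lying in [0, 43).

30

gcd(143, 473) = 11 (Euclid: 473 = 3·143 + 44; 143 = 3·44 + 11; 44 = 4·11 + 0), and 11 | 33.
Extended Euclid: 143·(10) + 473·(-3) = 11. Scale by 3: m₀ = 30.
General solution m = m₀ + 43t; reducing mod 43 gives m = 30 (and n = -9).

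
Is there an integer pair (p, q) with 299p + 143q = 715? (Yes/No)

gcd(299, 143): 299 = 2·143 + 13; 143 = 11·13 + 0 → 13
13 divides 715, so a solution exists.

Yes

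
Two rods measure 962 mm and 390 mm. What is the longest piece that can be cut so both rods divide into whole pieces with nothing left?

26

Euclid: 962 = 2·390 + 182; 390 = 2·182 + 26; 182 = 7·26 + 0. Last nonzero remainder: 26.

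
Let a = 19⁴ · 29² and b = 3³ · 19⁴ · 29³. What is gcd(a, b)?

109599961

min exponent per shared prime: 19⁴ · 29² = 109599961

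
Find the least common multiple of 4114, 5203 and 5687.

8314394

4114 = 2 · 11² · 17; 5203 = 11² · 43; 5687 = 11² · 47
lcm takes max exponent of each prime: 2 · 11² · 17 · 43 · 47 = 8314394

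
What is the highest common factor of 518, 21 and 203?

7

518 = 2 · 7 · 37; 21 = 3 · 7; 203 = 7 · 29
gcd takes min exponent of each prime: 7 = 7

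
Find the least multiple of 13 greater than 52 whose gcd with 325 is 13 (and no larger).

78

325 = 13·25. Any k with gcd(k, 325) = 13 is a multiple of 13, say 13s, with s coprime to 25.
Need s > 52/13, so s ≥ 5. First s ≥ 5 with gcd(s, 25) = 1 is s = 6. Thus k = 13·6 = 78.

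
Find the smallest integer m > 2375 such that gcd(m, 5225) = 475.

Multiples of 475 above 2375: 475·6, 475·7, … . Need the cofactor coprime to 5225/475 = 11.
Checking s = 6, 7, … the first with gcd(s, 11) = 1 is s = 6, giving 2850.

2850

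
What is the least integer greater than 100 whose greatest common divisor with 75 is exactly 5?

gcd(k, 75) = 5 forces 5 | k; write k = 5s. Then gcd(5s, 5·15) = 5·gcd(s, 15), so need gcd(s, 15) = 1.
5s > 100 gives s ≥ 21. The least s ≥ 21 coprime to 15 is 22, so k = 5·22 = 110.

110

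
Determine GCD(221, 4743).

Euclid: 4743 = 21·221 + 102; 221 = 2·102 + 17; 102 = 6·17 + 0. Last nonzero remainder: 17.

17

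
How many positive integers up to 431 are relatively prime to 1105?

299

1105 = 5·13·17. Inclusion–exclusion on these primes:
431 − ⌊431/5⌋ − ⌊431/13⌋ − ⌊431/17⌋ + ⌊431/65⌋ + ⌊431/85⌋ + ⌊431/221⌋ − ⌊431/1105⌋ = 299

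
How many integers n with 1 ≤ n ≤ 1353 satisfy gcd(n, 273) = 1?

Prime factors of 273: 3, 7, 13. Count integers ≤ 1353 divisible by none of them.
By inclusion–exclusion: 1353 − ⌊1353/3⌋ − ⌊1353/7⌋ − ⌊1353/13⌋ + ⌊1353/21⌋ + ⌊1353/39⌋ + ⌊1353/91⌋ − ⌊1353/273⌋ = 713.

713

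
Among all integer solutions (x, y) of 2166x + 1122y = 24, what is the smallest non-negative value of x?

Euclid: 2166 = 1·1122 + 1044; 1122 = 1·1044 + 78; 1044 = 13·78 + 30; 78 = 2·30 + 18; 30 = 1·18 + 12; 18 = 1·12 + 6; 12 = 2·6 + 0 → gcd = 6; 24 = 6·4.
Back-substitution yields 2166·(-72) + 1122·(139) = 6, so one solution is x = -72·4 = -288, y = 139·4 = 556.
Solutions in x differ by 1122/6 = 187; the one in [0, 187) is -288 mod 187 = 86.

86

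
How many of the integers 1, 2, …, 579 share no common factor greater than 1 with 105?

105 = 3·5·7. Inclusion–exclusion on these primes:
579 − ⌊579/3⌋ − ⌊579/5⌋ − ⌊579/7⌋ + ⌊579/15⌋ + ⌊579/21⌋ + ⌊579/35⌋ − ⌊579/105⌋ = 265

265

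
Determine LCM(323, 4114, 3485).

323 = 17 · 19; 4114 = 2 · 11² · 17; 3485 = 5 · 17 · 41
lcm takes max exponent of each prime: 2 · 5 · 11² · 17 · 19 · 41 = 16024030

16024030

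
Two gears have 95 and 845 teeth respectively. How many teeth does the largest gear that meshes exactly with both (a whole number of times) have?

Euclid: 845 = 8·95 + 85; 95 = 1·85 + 10; 85 = 8·10 + 5; 10 = 2·5 + 0. Last nonzero remainder: 5.

5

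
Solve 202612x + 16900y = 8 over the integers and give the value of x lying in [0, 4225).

809

Reduce mod 16900: 202612x ≡ 8 (mod 16900). With g = gcd(202612, 16900) = 4 dividing 8, divide through: 50653x ≡ 2 (mod 4225).
Since gcd(50653, 4225) = 1, x ≡ 2·(50653)⁻¹ ≡ 809 (mod 4225). Smallest non-negative: 809.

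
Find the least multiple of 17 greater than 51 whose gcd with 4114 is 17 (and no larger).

4114 = 17·242. Any m with gcd(m, 4114) = 17 is a multiple of 17, say 17s, with s coprime to 242.
Need s > 51/17, so s ≥ 4. First s ≥ 4 with gcd(s, 242) = 1 is s = 5. Thus m = 17·5 = 85.

85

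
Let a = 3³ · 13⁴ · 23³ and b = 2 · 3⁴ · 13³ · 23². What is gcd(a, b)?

min exponent per shared prime: 3³ · 13³ · 23² = 31379751

31379751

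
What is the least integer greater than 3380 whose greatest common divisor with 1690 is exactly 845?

Multiples of 845 above 3380: 845·5, 845·6, … . Need the cofactor coprime to 1690/845 = 2.
Checking s = 5, 6, … the first with gcd(s, 2) = 1 is s = 5, giving 4225.

4225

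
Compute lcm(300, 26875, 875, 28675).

2589352500

300 = 2² · 3 · 5²; 26875 = 5⁴ · 43; 875 = 5³ · 7; 28675 = 5² · 31 · 37
lcm takes max exponent of each prime: 2² · 3 · 5⁴ · 7 · 31 · 37 · 43 = 2589352500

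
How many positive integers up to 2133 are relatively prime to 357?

Prime factors of 357: 3, 7, 17. Count integers ≤ 2133 divisible by none of them.
By inclusion–exclusion: 2133 − ⌊2133/3⌋ − ⌊2133/7⌋ − ⌊2133/17⌋ + ⌊2133/21⌋ + ⌊2133/51⌋ + ⌊2133/119⌋ − ⌊2133/357⌋ = 1147.

1147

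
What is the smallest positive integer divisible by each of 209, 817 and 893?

209 = 11 · 19; 817 = 19 · 43; 893 = 19 · 47
lcm takes max exponent of each prime: 11 · 19 · 43 · 47 = 422389

422389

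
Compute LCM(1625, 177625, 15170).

7005885250

1625 = 5³ · 13; 177625 = 5³ · 7² · 29; 15170 = 2 · 5 · 37 · 41
lcm takes max exponent of each prime: 2 · 5³ · 7² · 13 · 29 · 37 · 41 = 7005885250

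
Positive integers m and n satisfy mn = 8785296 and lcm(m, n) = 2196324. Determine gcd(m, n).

4

From gcd × lcm = mn: gcd = 8785296 / 2196324 = 4.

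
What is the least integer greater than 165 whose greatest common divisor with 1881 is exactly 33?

231

gcd(m, 1881) = 33 forces 33 | m; write m = 33s. Then gcd(33s, 33·57) = 33·gcd(s, 57), so need gcd(s, 57) = 1.
33s > 165 gives s ≥ 6. The least s ≥ 6 coprime to 57 is 7, so m = 33·7 = 231.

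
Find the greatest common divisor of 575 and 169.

Euclid: 575 = 3·169 + 68; 169 = 2·68 + 33; 68 = 2·33 + 2; 33 = 16·2 + 1; 2 = 2·1 + 0. Last nonzero remainder: 1.

1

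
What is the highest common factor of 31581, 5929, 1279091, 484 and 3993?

31581 = 3² · 11² · 29; 5929 = 7² · 11²; 1279091 = 11³ · 31²; 484 = 2² · 11²; 3993 = 3 · 11³
gcd takes min exponent of each prime: 11² = 121

121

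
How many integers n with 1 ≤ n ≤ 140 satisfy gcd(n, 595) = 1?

595 = 5·7·17. Inclusion–exclusion on these primes:
140 − ⌊140/5⌋ − ⌊140/7⌋ − ⌊140/17⌋ + ⌊140/35⌋ + ⌊140/85⌋ + ⌊140/119⌋ − ⌊140/595⌋ = 90

90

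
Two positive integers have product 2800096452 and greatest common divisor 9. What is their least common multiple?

311121828

For any two positive integers, gcd × lcm equals their product. Hence lcm = 2800096452 / 9 = 311121828.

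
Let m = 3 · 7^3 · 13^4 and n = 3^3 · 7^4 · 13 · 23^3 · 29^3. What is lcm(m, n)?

max exponent per prime: 3^3 · 7^4 · 13^4 · 23^3 · 29^3 = 549422999050340961

549422999050340961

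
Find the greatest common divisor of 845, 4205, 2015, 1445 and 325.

5

gcd(845, 4205): 4205 = 4·845 + 825; 845 = 1·825 + 20; 825 = 41·20 + 5; 20 = 4·5 + 0 → 5
gcd(5, 2015): 2015 = 403·5 + 0 → 5
gcd(5, 1445): 1445 = 289·5 + 0 → 5
gcd(5, 325): 325 = 65·5 + 0 → 5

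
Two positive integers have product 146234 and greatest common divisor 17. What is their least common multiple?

For any two positive integers, gcd × lcm equals their product. Hence lcm = 146234 / 17 = 8602.

8602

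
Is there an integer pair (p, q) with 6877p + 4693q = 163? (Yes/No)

No

gcd(6877, 4693): 6877 = 1·4693 + 2184; 4693 = 2·2184 + 325; 2184 = 6·325 + 234; 325 = 1·234 + 91; 234 = 2·91 + 52; 91 = 1·52 + 39; 52 = 1·39 + 13; 39 = 3·13 + 0 → 13
13 does not divide 163, so a solution does not exist.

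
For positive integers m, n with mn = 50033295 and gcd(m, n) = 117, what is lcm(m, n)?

For any two positive integers, gcd × lcm equals their product. Hence lcm = 50033295 / 117 = 427635.

427635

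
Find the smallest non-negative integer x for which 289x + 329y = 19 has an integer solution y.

Euclid: 329 = 1·289 + 40; 289 = 7·40 + 9; 40 = 4·9 + 4; 9 = 2·4 + 1; 4 = 4·1 + 0 → gcd = 1; 19 = 1·19.
Back-substitution yields 289·(74) + 329·(-65) = 1, so one solution is x = 74·19 = 1406, y = -65·19 = -1235.
Solutions in x differ by 329/1 = 329; the one in [0, 329) is 1406 mod 329 = 90.

90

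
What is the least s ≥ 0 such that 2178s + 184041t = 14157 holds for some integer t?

Reduce mod 184041: 2178s ≡ 14157 (mod 184041). With g = gcd(2178, 184041) = 1089 dividing 14157, divide through: 2s ≡ 13 (mod 169).
Since gcd(2, 169) = 1, s ≡ 13·(2)⁻¹ ≡ 91 (mod 169). Smallest non-negative: 91.

91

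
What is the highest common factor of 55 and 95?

55 = 5 · 11
95 = 5 · 19
Common: 5 = 5

5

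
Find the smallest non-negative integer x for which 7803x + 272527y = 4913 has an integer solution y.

769

gcd(7803, 272527) = 289 (Euclid: 272527 = 34·7803 + 7225; 7803 = 1·7225 + 578; 7225 = 12·578 + 289; 578 = 2·289 + 0), and 289 | 4913.
Extended Euclid: 7803·(-454) + 272527·(13) = 289. Scale by 17: x₀ = -7718.
General solution x = x₀ + 943t; reducing mod 943 gives x = 769 (and y = -22).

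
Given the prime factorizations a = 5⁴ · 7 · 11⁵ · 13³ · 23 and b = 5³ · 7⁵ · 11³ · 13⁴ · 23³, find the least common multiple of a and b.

max exponent per prime: 5⁴ · 7⁵ · 11⁵ · 13⁴ · 23³ = 587882538063983036875

587882538063983036875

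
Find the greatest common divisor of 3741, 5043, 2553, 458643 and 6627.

3

gcd(3741, 5043): 5043 = 1·3741 + 1302; 3741 = 2·1302 + 1137; 1302 = 1·1137 + 165; 1137 = 6·165 + 147; 165 = 1·147 + 18; 147 = 8·18 + 3; 18 = 6·3 + 0 → 3
gcd(3, 2553): 2553 = 851·3 + 0 → 3
gcd(3, 458643): 458643 = 152881·3 + 0 → 3
gcd(3, 6627): 6627 = 2209·3 + 0 → 3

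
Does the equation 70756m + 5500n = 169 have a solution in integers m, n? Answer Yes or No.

No

By Bézout, 70756m + 5500n = 169 has integer solutions iff gcd(70756, 5500) | 169.
Euclid: 70756 = 12·5500 + 4756; 5500 = 1·4756 + 744; 4756 = 6·744 + 292; 744 = 2·292 + 160; 292 = 1·160 + 132; 160 = 1·132 + 28; 132 = 4·28 + 20; 28 = 1·20 + 8; 20 = 2·8 + 4; 8 = 2·4 + 0. gcd = 4; 169 mod 4 = 1. No.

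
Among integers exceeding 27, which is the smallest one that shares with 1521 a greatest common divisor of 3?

gcd(k, 1521) = 3 forces 3 | k; write k = 3s. Then gcd(3s, 3·507) = 3·gcd(s, 507), so need gcd(s, 507) = 1.
3s > 27 gives s ≥ 10. The least s ≥ 10 coprime to 507 is 10, so k = 3·10 = 30.

30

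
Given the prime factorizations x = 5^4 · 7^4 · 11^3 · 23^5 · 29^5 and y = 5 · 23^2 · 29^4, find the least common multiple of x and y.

max exponent per prime: 5^4 · 7^4 · 11^3 · 23^5 · 29^5 = 263681343277626544510625

263681343277626544510625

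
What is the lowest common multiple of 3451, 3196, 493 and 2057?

3451 = 7 · 17 · 29; 3196 = 2² · 17 · 47; 493 = 17 · 29; 2057 = 11² · 17
lcm takes max exponent of each prime: 2² · 7 · 11² · 17 · 29 · 47 = 78503348

78503348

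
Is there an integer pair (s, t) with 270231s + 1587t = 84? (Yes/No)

Yes

gcd(270231, 1587): 270231 = 170·1587 + 441; 1587 = 3·441 + 264; 441 = 1·264 + 177; 264 = 1·177 + 87; 177 = 2·87 + 3; 87 = 29·3 + 0 → 3
3 divides 84, so a solution exists.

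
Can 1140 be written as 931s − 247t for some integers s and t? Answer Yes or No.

Yes

By Bézout, 931s − 247t = 1140 has integer solutions iff gcd(931, 247) | 1140.
Euclid: 931 = 3·247 + 190; 247 = 1·190 + 57; 190 = 3·57 + 19; 57 = 3·19 + 0. gcd = 19; 1140 mod 19 = 0. Yes.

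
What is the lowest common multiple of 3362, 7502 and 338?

lcm(3362, 7502) = 3362·7502/gcd = 25221724/2 = 12610862
lcm(12610862, 338) = 12610862·338/gcd = 4262471356/2 = 2131235678

2131235678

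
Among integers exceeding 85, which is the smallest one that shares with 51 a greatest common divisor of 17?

119

51 = 17·3. Any m with gcd(m, 51) = 17 is a multiple of 17, say 17s, with s coprime to 3.
Need s > 85/17, so s ≥ 6. First s ≥ 6 with gcd(s, 3) = 1 is s = 7. Thus m = 17·7 = 119.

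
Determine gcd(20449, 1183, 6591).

20449 = 11² · 13²; 1183 = 7 · 13²; 6591 = 3 · 13³
gcd takes min exponent of each prime: 13² = 169

169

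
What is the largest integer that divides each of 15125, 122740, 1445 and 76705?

5

gcd(15125, 122740): 122740 = 8·15125 + 1740; 15125 = 8·1740 + 1205; 1740 = 1·1205 + 535; 1205 = 2·535 + 135; 535 = 3·135 + 130; 135 = 1·130 + 5; 130 = 26·5 + 0 → 5
gcd(5, 1445): 1445 = 289·5 + 0 → 5
gcd(5, 76705): 76705 = 15341·5 + 0 → 5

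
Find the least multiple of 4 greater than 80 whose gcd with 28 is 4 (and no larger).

88

28 = 4·7. Any m with gcd(m, 28) = 4 is a multiple of 4, say 4s, with s coprime to 7.
Need s > 80/4, so s ≥ 21. First s ≥ 21 with gcd(s, 7) = 1 is s = 22. Thus m = 4·22 = 88.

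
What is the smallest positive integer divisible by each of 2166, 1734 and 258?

26916882

2166 = 2 · 3 · 19²; 1734 = 2 · 3 · 17²; 258 = 2 · 3 · 43
lcm takes max exponent of each prime: 2 · 3 · 17² · 19² · 43 = 26916882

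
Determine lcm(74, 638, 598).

7058194

74 = 2 · 37; 638 = 2 · 11 · 29; 598 = 2 · 13 · 23
lcm takes max exponent of each prime: 2 · 11 · 13 · 23 · 29 · 37 = 7058194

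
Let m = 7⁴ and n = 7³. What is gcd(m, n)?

343

min exponent per shared prime: 7³ = 343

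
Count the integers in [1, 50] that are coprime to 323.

323 = 17·19. Inclusion–exclusion on these primes:
50 − ⌊50/17⌋ − ⌊50/19⌋ + ⌊50/323⌋ = 46

46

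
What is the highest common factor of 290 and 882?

2

290 = 2 · 5 · 29
882 = 2 · 3² · 7²
Common: 2 = 2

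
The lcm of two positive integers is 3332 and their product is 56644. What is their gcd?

From gcd × lcm = mn: gcd = 56644 / 3332 = 17.

17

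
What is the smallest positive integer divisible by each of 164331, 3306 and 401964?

33607004148

164331 = 3² · 19 · 31²; 3306 = 2 · 3 · 19 · 29; 401964 = 2² · 3 · 19 · 41 · 43
lcm takes max exponent of each prime: 2² · 3² · 19 · 29 · 31² · 41 · 43 = 33607004148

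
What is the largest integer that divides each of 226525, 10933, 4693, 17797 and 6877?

gcd(226525, 10933): 226525 = 20·10933 + 7865; 10933 = 1·7865 + 3068; 7865 = 2·3068 + 1729; 3068 = 1·1729 + 1339; 1729 = 1·1339 + 390; 1339 = 3·390 + 169; 390 = 2·169 + 52; 169 = 3·52 + 13; 52 = 4·13 + 0 → 13
gcd(13, 4693): 4693 = 361·13 + 0 → 13
gcd(13, 17797): 17797 = 1369·13 + 0 → 13
gcd(13, 6877): 6877 = 529·13 + 0 → 13

13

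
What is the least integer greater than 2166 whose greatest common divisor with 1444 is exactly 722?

gcd(a, 1444) = 722 forces 722 | a; write a = 722s. Then gcd(722s, 722·2) = 722·gcd(s, 2), so need gcd(s, 2) = 1.
722s > 2166 gives s ≥ 4. The least s ≥ 4 coprime to 2 is 5, so a = 722·5 = 3610.

3610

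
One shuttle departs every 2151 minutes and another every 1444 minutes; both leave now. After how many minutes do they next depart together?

2151 = 3² · 239; 1444 = 2² · 19²
max exponents: 2² · 3² · 19² · 239 = 3106044

3106044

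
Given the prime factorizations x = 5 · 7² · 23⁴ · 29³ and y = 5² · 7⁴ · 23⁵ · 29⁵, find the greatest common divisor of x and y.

min exponent per shared prime: 5 · 7² · 23⁴ · 29³ = 1672135326505

1672135326505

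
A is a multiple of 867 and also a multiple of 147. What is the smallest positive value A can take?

gcd first: 867 = 5·147 + 132; 147 = 1·132 + 15; 132 = 8·15 + 12; 15 = 1·12 + 3; 12 = 4·3 + 0 → gcd = 3
lcm = 867·147/gcd = 127449/3 = 42483

42483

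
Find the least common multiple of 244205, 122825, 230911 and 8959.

lcm(244205, 122825) = 244205·122825/gcd = 29994479125/1445 = 20757425
lcm(20757425, 230911) = 20757425·230911/gcd = 4793117764175/4913 = 975598975
lcm(975598975, 8959) = 975598975·8959/gcd = 8740391217025/289 = 30243568225

30243568225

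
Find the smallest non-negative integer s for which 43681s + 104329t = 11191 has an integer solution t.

gcd(43681, 104329) = 361 (Euclid: 104329 = 2·43681 + 16967; 43681 = 2·16967 + 9747; 16967 = 1·9747 + 7220; 9747 = 1·7220 + 2527; 7220 = 2·2527 + 2166; 2527 = 1·2166 + 361; 2166 = 6·361 + 0), and 361 | 11191.
Extended Euclid: 43681·(43) + 104329·(-18) = 361. Scale by 31: s₀ = 1333.
General solution s = s₀ + 289k; reducing mod 289 gives s = 177 (and t = -74).

177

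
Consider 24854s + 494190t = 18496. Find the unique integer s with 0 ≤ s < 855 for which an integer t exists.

299

Reduce mod 494190: 24854s ≡ 18496 (mod 494190). With g = gcd(24854, 494190) = 578 dividing 18496, divide through: 43s ≡ 32 (mod 855).
Since gcd(43, 855) = 1, s ≡ 32·(43)⁻¹ ≡ 299 (mod 855). Smallest non-negative: 299.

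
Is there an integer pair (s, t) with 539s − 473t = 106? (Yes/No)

No

By Bézout, 539s − 473t = 106 has integer solutions iff gcd(539, 473) | 106.
Euclid: 539 = 1·473 + 66; 473 = 7·66 + 11; 66 = 6·11 + 0. gcd = 11; 106 mod 11 = 7. No.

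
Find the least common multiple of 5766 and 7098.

6821178

5766 = 2 · 3 · 31²; 7098 = 2 · 3 · 7 · 13²
max exponents: 2 · 3 · 7 · 13² · 31² = 6821178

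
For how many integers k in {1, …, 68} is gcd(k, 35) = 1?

35 = 5·7. Inclusion–exclusion on these primes:
68 − ⌊68/5⌋ − ⌊68/7⌋ + ⌊68/35⌋ = 47

47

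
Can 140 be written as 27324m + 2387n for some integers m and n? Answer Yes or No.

By Bézout, 27324m + 2387n = 140 has integer solutions iff gcd(27324, 2387) | 140.
Euclid: 27324 = 11·2387 + 1067; 2387 = 2·1067 + 253; 1067 = 4·253 + 55; 253 = 4·55 + 33; 55 = 1·33 + 22; 33 = 1·22 + 11; 22 = 2·11 + 0. gcd = 11; 140 mod 11 = 8. No.

No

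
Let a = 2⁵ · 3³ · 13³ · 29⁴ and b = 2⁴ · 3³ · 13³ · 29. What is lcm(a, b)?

1342566452448

max exponent per prime: 2⁵ · 3³ · 13³ · 29⁴ = 1342566452448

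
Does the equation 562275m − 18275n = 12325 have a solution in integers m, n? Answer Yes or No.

Yes

gcd(562275, 18275): 562275 = 30·18275 + 14025; 18275 = 1·14025 + 4250; 14025 = 3·4250 + 1275; 4250 = 3·1275 + 425; 1275 = 3·425 + 0 → 425
425 divides 12325, so a solution exists.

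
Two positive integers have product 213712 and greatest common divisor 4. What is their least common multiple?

Since gcd(p,q)·lcm(p,q) = pq, lcm = 213712/4 = 53428.

53428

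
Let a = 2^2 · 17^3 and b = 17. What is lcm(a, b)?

max exponent per prime: 2^2 · 17^3 = 19652

19652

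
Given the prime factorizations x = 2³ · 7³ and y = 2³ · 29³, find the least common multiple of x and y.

max exponent per prime: 2³ · 7³ · 29³ = 66923416

66923416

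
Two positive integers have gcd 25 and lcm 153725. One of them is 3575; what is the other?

1075

Using mn = gcd(m,n)·lcm(m,n) = 25·153725 = 3843125, we get n = 3843125/3575 = 1075.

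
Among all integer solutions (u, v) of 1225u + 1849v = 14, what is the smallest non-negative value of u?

1606

gcd(1225, 1849) = 1 (Euclid: 1849 = 1·1225 + 624; 1225 = 1·624 + 601; 624 = 1·601 + 23; 601 = 26·23 + 3; 23 = 7·3 + 2; 3 = 1·2 + 1; 2 = 2·1 + 0), and 1 | 14.
Extended Euclid: 1225·(643) + 1849·(-426) = 1. Scale by 14: u₀ = 9002.
General solution u = u₀ + 1849t; reducing mod 1849 gives u = 1606 (and v = -1064).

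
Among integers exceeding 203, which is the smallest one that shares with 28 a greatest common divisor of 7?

gcd(m, 28) = 7 forces 7 | m; write m = 7s. Then gcd(7s, 7·4) = 7·gcd(s, 4), so need gcd(s, 4) = 1.
7s > 203 gives s ≥ 30. The least s ≥ 30 coprime to 4 is 31, so m = 7·31 = 217.

217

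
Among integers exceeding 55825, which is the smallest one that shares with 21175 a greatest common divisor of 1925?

57750

gcd(a, 21175) = 1925 forces 1925 | a; write a = 1925s. Then gcd(1925s, 1925·11) = 1925·gcd(s, 11), so need gcd(s, 11) = 1.
1925s > 55825 gives s ≥ 30. The least s ≥ 30 coprime to 11 is 30, so a = 1925·30 = 57750.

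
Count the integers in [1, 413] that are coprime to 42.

118

Prime factors of 42: 2, 3, 7. Count integers ≤ 413 divisible by none of them.
By inclusion–exclusion: 413 − ⌊413/2⌋ − ⌊413/3⌋ − ⌊413/7⌋ + ⌊413/6⌋ + ⌊413/14⌋ + ⌊413/21⌋ − ⌊413/42⌋ = 118.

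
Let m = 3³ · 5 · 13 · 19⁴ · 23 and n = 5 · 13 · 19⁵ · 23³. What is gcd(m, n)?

min exponent per shared prime: 5 · 13 · 19⁴ · 23 = 194829895

194829895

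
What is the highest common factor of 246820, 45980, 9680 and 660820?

20

246820 = 2² · 5 · 7 · 41 · 43; 45980 = 2² · 5 · 11² · 19; 9680 = 2⁴ · 5 · 11²; 660820 = 2² · 5 · 19 · 37 · 47
gcd takes min exponent of each prime: 2² · 5 = 20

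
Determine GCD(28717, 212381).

28717 = 13 · 47²
212381 = 13 · 17 · 31²
Common: 13 = 13

13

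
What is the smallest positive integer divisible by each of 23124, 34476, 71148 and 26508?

18513046628076

23124 = 2² · 3 · 41 · 47; 34476 = 2² · 3 · 13² · 17; 71148 = 2² · 3 · 7² · 11²; 26508 = 2² · 3 · 47²
lcm takes max exponent of each prime: 2² · 3 · 7² · 11² · 13² · 17 · 41 · 47² = 18513046628076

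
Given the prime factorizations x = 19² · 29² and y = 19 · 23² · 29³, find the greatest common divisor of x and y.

min exponent per shared prime: 19 · 29² = 15979

15979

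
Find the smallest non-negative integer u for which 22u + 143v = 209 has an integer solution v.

3

Euclid: 143 = 6·22 + 11; 22 = 2·11 + 0 → gcd = 11; 209 = 11·19.
Back-substitution yields 22·(-6) + 143·(1) = 11, so one solution is u = -6·19 = -114, v = 1·19 = 19.
Solutions in u differ by 143/11 = 13; the one in [0, 13) is -114 mod 13 = 3.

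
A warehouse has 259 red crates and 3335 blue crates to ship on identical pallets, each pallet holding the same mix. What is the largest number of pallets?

Euclid: 3335 = 12·259 + 227; 259 = 1·227 + 32; 227 = 7·32 + 3; 32 = 10·3 + 2; 3 = 1·2 + 1; 2 = 2·1 + 0. Last nonzero remainder: 1.

1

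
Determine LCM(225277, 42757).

gcd first: 225277 = 5·42757 + 11492; 42757 = 3·11492 + 8281; 11492 = 1·8281 + 3211; 8281 = 2·3211 + 1859; 3211 = 1·1859 + 1352; 1859 = 1·1352 + 507; 1352 = 2·507 + 338; 507 = 1·338 + 169; 338 = 2·169 + 0 → gcd = 169
lcm = 225277·42757/gcd = 9632168689/169 = 56995081

56995081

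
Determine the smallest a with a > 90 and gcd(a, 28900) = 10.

gcd(a, 28900) = 10 forces 10 | a; write a = 10s. Then gcd(10s, 10·2890) = 10·gcd(s, 2890), so need gcd(s, 2890) = 1.
10s > 90 gives s ≥ 10. The least s ≥ 10 coprime to 2890 is 11, so a = 10·11 = 110.

110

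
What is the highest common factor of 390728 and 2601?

289

390728 = 2³ · 13² · 17²
2601 = 3² · 17²
Common: 17² = 289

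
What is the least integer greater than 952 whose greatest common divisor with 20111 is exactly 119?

Multiples of 119 above 952: 119·9, 119·10, … . Need the cofactor coprime to 20111/119 = 169.
Checking s = 9, 10, … the first with gcd(s, 169) = 1 is s = 9, giving 1071.

1071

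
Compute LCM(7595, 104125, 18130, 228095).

7595 = 5 · 7² · 31; 104125 = 5³ · 7² · 17; 18130 = 2 · 5 · 7² · 37; 228095 = 5 · 7⁴ · 19
lcm takes max exponent of each prime: 2 · 5³ · 7⁴ · 17 · 19 · 31 · 37 = 222381220250

222381220250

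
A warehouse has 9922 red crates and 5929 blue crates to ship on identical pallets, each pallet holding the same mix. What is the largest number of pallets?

Euclid: 9922 = 1·5929 + 3993; 5929 = 1·3993 + 1936; 3993 = 2·1936 + 121; 1936 = 16·121 + 0. Last nonzero remainder: 121.

121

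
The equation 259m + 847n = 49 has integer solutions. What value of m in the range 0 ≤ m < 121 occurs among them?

10

Euclid: 847 = 3·259 + 70; 259 = 3·70 + 49; 70 = 1·49 + 21; 49 = 2·21 + 7; 21 = 3·7 + 0 → gcd = 7; 49 = 7·7.
Back-substitution yields 259·(36) + 847·(-11) = 7, so one solution is m = 36·7 = 252, n = -11·7 = -77.
Solutions in m differ by 847/7 = 121; the one in [0, 121) is 252 mod 121 = 10.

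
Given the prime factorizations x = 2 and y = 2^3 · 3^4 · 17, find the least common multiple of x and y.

11016

max exponent per prime: 2^3 · 3^4 · 17 = 11016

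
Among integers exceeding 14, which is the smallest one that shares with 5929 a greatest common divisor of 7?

5929 = 7·847. Any a with gcd(a, 5929) = 7 is a multiple of 7, say 7s, with s coprime to 847.
Need s > 14/7, so s ≥ 3. First s ≥ 3 with gcd(s, 847) = 1 is s = 3. Thus a = 7·3 = 21.

21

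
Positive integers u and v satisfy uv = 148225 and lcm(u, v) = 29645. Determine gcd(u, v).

5

gcd·lcm = product, so gcd = 148225/29645 = 5.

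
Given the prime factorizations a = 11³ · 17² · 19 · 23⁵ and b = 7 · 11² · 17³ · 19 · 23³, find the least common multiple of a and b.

max exponent per prime: 7 · 11³ · 17³ · 19 · 23⁵ = 5597777609465657

5597777609465657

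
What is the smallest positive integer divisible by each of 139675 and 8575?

139675 = 5² · 37 · 151; 8575 = 5² · 7³
max exponents: 5² · 7³ · 37 · 151 = 47908525

47908525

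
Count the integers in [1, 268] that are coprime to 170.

101

Prime factors of 170: 2, 5, 17. Count integers ≤ 268 divisible by none of them.
By inclusion–exclusion: 268 − ⌊268/2⌋ − ⌊268/5⌋ − ⌊268/17⌋ + ⌊268/10⌋ + ⌊268/34⌋ + ⌊268/85⌋ − ⌊268/170⌋ = 101.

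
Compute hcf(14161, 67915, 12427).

gcd(14161, 67915): 67915 = 4·14161 + 11271; 14161 = 1·11271 + 2890; 11271 = 3·2890 + 2601; 2890 = 1·2601 + 289; 2601 = 9·289 + 0 → 289
gcd(289, 12427): 12427 = 43·289 + 0 → 289

289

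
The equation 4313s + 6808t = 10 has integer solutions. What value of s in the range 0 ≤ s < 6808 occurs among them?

gcd(4313, 6808) = 1 (Euclid: 6808 = 1·4313 + 2495; 4313 = 1·2495 + 1818; 2495 = 1·1818 + 677; 1818 = 2·677 + 464; 677 = 1·464 + 213; 464 = 2·213 + 38; 213 = 5·38 + 23; 38 = 1·23 + 15; 23 = 1·15 + 8; 15 = 1·8 + 7; 8 = 1·7 + 1; 7 = 7·1 + 0), and 1 | 10.
Extended Euclid: 4313·(-895) + 6808·(567) = 1. Scale by 10: s₀ = -8950.
General solution s = s₀ + 6808k; reducing mod 6808 gives s = 4666 (and t = -2956).

4666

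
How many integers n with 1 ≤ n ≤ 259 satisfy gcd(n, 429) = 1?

145

429 = 3·11·13. Inclusion–exclusion on these primes:
259 − ⌊259/3⌋ − ⌊259/11⌋ − ⌊259/13⌋ + ⌊259/33⌋ + ⌊259/39⌋ + ⌊259/143⌋ − ⌊259/429⌋ = 145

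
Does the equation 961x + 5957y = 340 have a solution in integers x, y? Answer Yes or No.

By Bézout, 961x + 5957y = 340 has integer solutions iff gcd(961, 5957) | 340.
Euclid: 5957 = 6·961 + 191; 961 = 5·191 + 6; 191 = 31·6 + 5; 6 = 1·5 + 1; 5 = 5·1 + 0. gcd = 1; 340 mod 1 = 0. Yes.

Yes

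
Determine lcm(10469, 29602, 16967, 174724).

lcm(10469, 29602) = 10469·29602/gcd = 309903338/361 = 858458
lcm(858458, 16967) = 858458·16967/gcd = 14565456886/361 = 40347526
lcm(40347526, 174724) = 40347526·174724/gcd = 7049681132824/722 = 9764101292

9764101292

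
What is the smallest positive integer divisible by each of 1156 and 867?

gcd first: 1156 = 1·867 + 289; 867 = 3·289 + 0 → gcd = 289
lcm = 1156·867/gcd = 1002252/289 = 3468

3468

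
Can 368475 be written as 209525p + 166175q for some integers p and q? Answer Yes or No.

Yes

By Bézout, 209525p + 166175q = 368475 has integer solutions iff gcd(209525, 166175) | 368475.
Euclid: 209525 = 1·166175 + 43350; 166175 = 3·43350 + 36125; 43350 = 1·36125 + 7225; 36125 = 5·7225 + 0. gcd = 7225; 368475 mod 7225 = 0. Yes.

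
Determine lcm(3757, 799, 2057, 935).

3757 = 13 · 17²; 799 = 17 · 47; 2057 = 11² · 17; 935 = 5 · 11 · 17
lcm takes max exponent of each prime: 5 · 11² · 13 · 17² · 47 = 106830295

106830295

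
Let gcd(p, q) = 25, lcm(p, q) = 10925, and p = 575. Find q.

Using pq = gcd(p,q)·lcm(p,q) = 25·10925 = 273125, we get q = 273125/575 = 475.

475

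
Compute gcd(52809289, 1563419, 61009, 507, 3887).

gcd(52809289, 1563419): 52809289 = 33·1563419 + 1216462; 1563419 = 1·1216462 + 346957; 1216462 = 3·346957 + 175591; 346957 = 1·175591 + 171366; 175591 = 1·171366 + 4225; 171366 = 40·4225 + 2366; 4225 = 1·2366 + 1859; 2366 = 1·1859 + 507; 1859 = 3·507 + 338; 507 = 1·338 + 169; 338 = 2·169 + 0 → 169
gcd(169, 61009): 61009 = 361·169 + 0 → 169
gcd(169, 507): 507 = 3·169 + 0 → 169
gcd(169, 3887): 3887 = 23·169 + 0 → 169

169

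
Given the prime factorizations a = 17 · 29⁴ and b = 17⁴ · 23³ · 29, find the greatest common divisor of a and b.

493

min exponent per shared prime: 17 · 29 = 493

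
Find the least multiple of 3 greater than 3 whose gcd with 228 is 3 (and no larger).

Multiples of 3 above 3: 3·2, 3·3, … . Need the cofactor coprime to 228/3 = 76.
Checking s = 2, 3, … the first with gcd(s, 76) = 1 is s = 3, giving 9.

9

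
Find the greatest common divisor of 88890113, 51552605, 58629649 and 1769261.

61009

88890113 = 13² · 19² · 31 · 47; 51552605 = 5 · 13⁴ · 19²; 58629649 = 13² · 19² · 31²; 1769261 = 13² · 19² · 29
gcd takes min exponent of each prime: 13² · 19² = 61009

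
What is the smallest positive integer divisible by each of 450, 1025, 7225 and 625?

133301250

450 = 2 · 3² · 5²; 1025 = 5² · 41; 7225 = 5² · 17²; 625 = 5⁴
lcm takes max exponent of each prime: 2 · 3² · 5⁴ · 17² · 41 = 133301250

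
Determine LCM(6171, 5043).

10373451

6171 = 3 · 11² · 17; 5043 = 3 · 41²
max exponents: 3 · 11² · 17 · 41² = 10373451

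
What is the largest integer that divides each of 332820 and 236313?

Euclid: 332820 = 1·236313 + 96507; 236313 = 2·96507 + 43299; 96507 = 2·43299 + 9909; 43299 = 4·9909 + 3663; 9909 = 2·3663 + 2583; 3663 = 1·2583 + 1080; 2583 = 2·1080 + 423; 1080 = 2·423 + 234; 423 = 1·234 + 189; 234 = 1·189 + 45; 189 = 4·45 + 9; 45 = 5·9 + 0. Last nonzero remainder: 9.

9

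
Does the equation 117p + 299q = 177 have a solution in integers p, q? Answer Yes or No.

No

gcd(117, 299): 299 = 2·117 + 65; 117 = 1·65 + 52; 65 = 1·52 + 13; 52 = 4·13 + 0 → 13
13 does not divide 177, so a solution does not exist.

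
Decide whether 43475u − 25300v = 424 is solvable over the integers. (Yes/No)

By Bézout, 43475u − 25300v = 424 has integer solutions iff gcd(43475, 25300) | 424.
Euclid: 43475 = 1·25300 + 18175; 25300 = 1·18175 + 7125; 18175 = 2·7125 + 3925; 7125 = 1·3925 + 3200; 3925 = 1·3200 + 725; 3200 = 4·725 + 300; 725 = 2·300 + 125; 300 = 2·125 + 50; 125 = 2·50 + 25; 50 = 2·25 + 0. gcd = 25; 424 mod 25 = 24. No.

No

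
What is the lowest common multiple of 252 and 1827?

252 = 2² · 3² · 7; 1827 = 3² · 7 · 29
max exponents: 2² · 3² · 7 · 29 = 7308

7308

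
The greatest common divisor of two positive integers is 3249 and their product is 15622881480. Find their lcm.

4808520

Since gcd(u,v)·lcm(u,v) = uv, lcm = 15622881480/3249 = 4808520.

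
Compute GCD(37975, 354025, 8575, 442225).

1225

gcd(37975, 354025): 354025 = 9·37975 + 12250; 37975 = 3·12250 + 1225; 12250 = 10·1225 + 0 → 1225
gcd(1225, 8575): 8575 = 7·1225 + 0 → 1225
gcd(1225, 442225): 442225 = 361·1225 + 0 → 1225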